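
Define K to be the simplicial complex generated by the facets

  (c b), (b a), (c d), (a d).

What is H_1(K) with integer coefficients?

H_1 ≅ Z.

Fix the vertex order a < b < c < d and write every simplex with vertices in increasing order. Then dim K = 1 and the simplices of K are:

  0-simplices (4): a, b, c, d
  1-simplices (4): ab, ad, bc, cd

Hence C_0 ≅ Z^4, C_1 ≅ Z^4.

Boundary ∂_1: C_1 → C_0 is given by ∂[p,q] = [q] − [p]. For instance
  ∂cd = d − c.
The resulting 4×4 matrix has rank 3, and its Smith normal form has invariant factors (1,1,1).

Reading off H_k = ker ∂_k / im ∂_{k+1}:

  H_1: rank ker ∂_1 − rank ∂_2 = (4 − 3) − 0 = 1, and there is no ∂_2, so H_1 ≅ Z.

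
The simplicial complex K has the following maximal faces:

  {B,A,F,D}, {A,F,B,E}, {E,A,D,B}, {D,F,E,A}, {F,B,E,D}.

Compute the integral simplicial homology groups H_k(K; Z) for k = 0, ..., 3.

Order the vertices as A < B < D < E < F. Listing each simplex with vertices in this order, K has dimension 3 with simplices:

  0-simplices (5): A, B, D, E, F
  1-simplices (10): AB, AD, AE, AF, BD, BE, BF, DE, DF, EF
  2-simplices (10): ABD, ABE, ABF, ADE, ADF, AEF, BDE, BDF, BEF, DEF
  3-simplices (5): ABDE, ABDF, ABEF, ADEF, BDEF

Hence C_0 ≅ Z^5, C_1 ≅ Z^10, C_2 ≅ Z^10, C_3 ≅ Z^5.

∂_1: C_1 → C_0 is given by ∂[p,q] = [q] − [p].
The resulting 5×10 matrix has rank 4, and its Smith normal form has invariant factors (1,1,1,1).

∂_2: C_2 → C_1 acts by ∂[p,q,r] = [q,r] − [p,r] + [p,q]. For instance
  ∂BEF = EF − BF + BE,
  ∂ADE = DE − AE + AD.
As a 10×10 matrix over Z this has rank 6, with invariant factors (1,1,1,1,1,1).

The boundary map ∂_3: C_3 → C_2 sends each 3-simplex σ to the alternating sum Σ_i (−1)^i (σ with its i-th vertex removed). For instance
  ∂BDEF = DEF − BEF + BDF − BDE,
  ∂ABEF = BEF − AEF + ABF − ABE.
As a 10×5 matrix over Z this has rank 4, with invariant factors (1,1,1,1).

Reading off H_k = ker ∂_k / im ∂_{k+1}:

  H_0: rank C_0 − rank ∂_1 = 5 − 4 = 1, and the invariant factors of ∂_1 are all 1, so H_0 ≅ Z.
  H_1: rank ker ∂_1 − rank ∂_2 = (10 − 4) − 6 = 0, and the invariant factors of ∂_2 are all 1, so H_1 ≅ 0.
  H_2: rank ker ∂_2 − rank ∂_3 = (10 − 6) − 4 = 0, and the invariant factors of ∂_3 are all 1, so H_2 ≅ 0.
  H_3: rank ker ∂_3 − rank ∂_4 = (5 − 4) − 0 = 1, and there is no ∂_4, so H_3 ≅ Z.

H_0 ≅ Z,  H_1 = 0,  H_2 = 0,  H_3 ≅ Z.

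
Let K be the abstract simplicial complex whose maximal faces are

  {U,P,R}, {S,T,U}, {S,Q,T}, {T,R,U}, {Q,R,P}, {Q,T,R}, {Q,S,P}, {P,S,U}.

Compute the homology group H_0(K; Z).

H_0 = Z.

Take the total order P < Q < R < S < T < U on the vertex set. Then K (dimension 2) consists of the simplices:

  0-simplices (6): P, Q, R, S, T, U
  1-simplices (12): PQ, PR, PS, PU, QR, QS, QT, RT, RU, ST, SU, TU
  2-simplices (8): PQR, PQS, PRU, PSU, QRT, QST, RTU, STU

so the chain groups are C_0 ≅ Z^6, C_1 ≅ Z^12, C_2 ≅ Z^8.

The boundary map ∂_1: C_1 → C_0 sends each edge [p,q] (with p < q) to q − p. For instance
  ∂RT = T − R.
The 6×12 boundary matrix has rank 5 and Smith normal form diag(1,1,1,1,1).

∂_2: C_2 → C_1 maps a triangle to the signed sum of its edges. For instance
  ∂PQS = QS − PS + PQ,
  ∂QRT = RT − QT + QR.
As a 12×8 matrix over Z this has rank 7, with invariant factors (1,1,1,1,1,1,1).

Reading off H_k = ker ∂_k / im ∂_{k+1}:

  H_0: rank C_0 − rank ∂_1 = 6 − 5 = 1, and the invariant factors of ∂_1 are all 1, so H_0 ≅ Z.

(K is a triangulation of the 2-sphere S^2.)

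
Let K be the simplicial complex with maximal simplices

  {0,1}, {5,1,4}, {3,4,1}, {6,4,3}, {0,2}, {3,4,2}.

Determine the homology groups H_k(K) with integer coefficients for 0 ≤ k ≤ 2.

H_0 = Z,  H_1 = Z,  H_2 = 0.

Fix the vertex order 0 < 1 < 2 < 3 < 4 < 5 < 6 and write every simplex with vertices in increasing order. Then dim K = 2 and the simplices of K are:

  0-simplices (7): [0], [1], [2], [3], [4], [5], [6]
  1-simplices (11): [0,1], [0,2], [1,3], [1,4], [1,5], [2,3], [2,4], [3,4], [3,6], [4,5], [4,6]
  2-simplices (4): [1,3,4], [1,4,5], [2,3,4], [3,4,6]

giving chain groups C_0 ≅ Z^7, C_1 ≅ Z^11, C_2 ≅ Z^4.

The boundary map ∂_1: C_1 → C_0 maps an edge to its endpoints' difference, ∂[p,q] = q − p. For instance
  ∂[3,6] = [6] − [3].
The resulting 7×11 matrix has rank 6, and its Smith normal form has invariant factors (1,1,1,1,1,1).

∂_2: C_2 → C_1 acts by ∂[p,q,r] = [q,r] − [p,r] + [p,q]. For instance
  ∂[3,4,6] = [4,6] − [3,6] + [3,4],
  ∂[1,4,5] = [4,5] − [1,5] + [1,4].
As a 11×4 matrix over Z this has rank 4, with invariant factors (1,1,1,1).

From H_k ≅ ker(∂_k) / im(∂_{k+1}) we obtain:

  H_0: rank C_0 − rank ∂_1 = 7 − 6 = 1, and the invariant factors of ∂_1 are all 1, so H_0 = Z.
  H_1: rank ker ∂_1 − rank ∂_2 = (11 − 6) − 4 = 1, and the invariant factors of ∂_2 are all 1, so H_1 = Z.
  H_2: rank ker ∂_2 − rank ∂_3 = (4 − 4) − 0 = 0, and there is no ∂_3, so H_2 = 0.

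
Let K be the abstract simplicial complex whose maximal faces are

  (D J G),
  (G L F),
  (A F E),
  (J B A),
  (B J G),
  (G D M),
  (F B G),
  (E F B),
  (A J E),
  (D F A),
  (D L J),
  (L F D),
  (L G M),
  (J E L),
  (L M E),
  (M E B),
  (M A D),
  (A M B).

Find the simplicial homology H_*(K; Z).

H_0 ≅ Z,  H_1 ≅ Z × Z/2,  H_2 = 0.

Order the vertices as A < B < D < E < F < G < J < L < M. Listing each simplex with vertices in this order, K has dimension 2 with simplices:

  0-simplices (9): A, B, D, E, F, G, J, L, M
  1-simplices (27): AB, AD, AE, AF, AJ, AM, BE, BF, BG, BJ, BM, DF, DG, DJ, DL, DM, EF, EJ, EL, EM, FG, FL, GJ, GL, GM, JL, LM
  2-simplices (18): ABJ, ABM, ADF, ADM, AEF, AEJ, BEF, BEM, BFG, BGJ, DFL, DGJ, DGM, DJL, EJL, ELM, FGL, GLM

so the chain groups are C_0 ≅ Z^9, C_1 ≅ Z^27, C_2 ≅ Z^18.

The boundary map ∂_1: C_1 → C_0 is given by ∂[p,q] = [q] − [p]. For instance
  ∂DF = F − D.
This gives a 9×27 integer matrix of rank 8; reducing to Smith normal form yields diagonal entries (1,1,1,1,1,1,1,1).

The boundary map ∂_2: C_2 → C_1 acts by ∂[p,q,r] = [q,r] − [p,r] + [p,q]. For instance
  ∂ELM = LM − EM + EL,
  ∂DGJ = GJ − DJ + DG.
The 27×18 boundary matrix has rank 18 and Smith normal form diag(1,1,1,1,1,1,1,1,1,1,1,1,1,1,1,1,1,2).

Now H_k = ker ∂_k / im ∂_{k+1}, so:

  H_0: rank C_0 − rank ∂_1 = 9 − 8 = 1, and the invariant factors of ∂_1 are all 1, so H_0 = Z.
  H_1: rank ker ∂_1 − rank ∂_2 = (27 − 8) − 18 = 1, and ∂_2 has invariant factor 2 > 1, so H_1 = Z × Z/2.
  H_2: rank ker ∂_2 − rank ∂_3 = (18 − 18) − 0 = 0, and there is no ∂_3, so H_2 = 0.

As a check, the Euler characteristic is 9 − 27 + 18 = 0, which agrees with 1 − 1 + 0 = 0.
(K is a triangulation of the Klein bottle.)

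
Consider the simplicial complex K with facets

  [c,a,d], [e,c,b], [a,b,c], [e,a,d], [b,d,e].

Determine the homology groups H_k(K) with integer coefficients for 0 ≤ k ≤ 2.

We work with the vertex ordering a < b < c < d < e. The simplices of K, each written with vertices in increasing order, are:

  0-simplices (5): a, b, c, d, e
  1-simplices (10): ab, ac, ad, ae, bc, bd, be, cd, ce, de
  2-simplices (5): abc, acd, ade, bce, bde

giving chain groups C_0 ≅ Z^5, C_1 ≅ Z^10, C_2 ≅ Z^5.

∂_1: C_1 → C_0 is given by ∂[p,q] = [q] − [p].
This gives a 5×10 integer matrix of rank 4; reducing to Smith normal form yields diagonal entries (1,1,1,1).

∂_2: C_2 → C_1 maps a triangle to the signed sum of its edges. For instance
  ∂bde = de − be + bd,
  ∂ade = de − ae + ad.
The resulting 10×5 matrix has rank 5, and its Smith normal form has invariant factors (1,1,1,1,1).

Reading off H_k = ker ∂_k / im ∂_{k+1}:

  H_0: rank C_0 − rank ∂_1 = 5 − 4 = 1, and the invariant factors of ∂_1 are all 1, so H_0 = Z.
  H_1: rank ker ∂_1 − rank ∂_2 = (10 − 4) − 5 = 1, and the invariant factors of ∂_2 are all 1, so H_1 = Z.
  H_2: rank ker ∂_2 − rank ∂_3 = (5 − 5) − 0 = 0, and there is no ∂_3, so H_2 = 0.

As a check, the Euler characteristic is 5 − 10 + 5 = 0, which agrees with 1 − 1 + 0 = 0.

H_0 = Z,  H_1 = Z,  H_2 = 0.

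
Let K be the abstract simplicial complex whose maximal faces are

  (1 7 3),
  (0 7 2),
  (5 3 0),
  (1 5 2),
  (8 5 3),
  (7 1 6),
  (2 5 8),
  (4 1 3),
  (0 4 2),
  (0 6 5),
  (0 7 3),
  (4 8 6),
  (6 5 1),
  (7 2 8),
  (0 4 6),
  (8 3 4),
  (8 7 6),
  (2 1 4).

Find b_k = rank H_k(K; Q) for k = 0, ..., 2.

Take the total order 0 < 1 < 2 < 3 < 4 < 5 < 6 < 7 < 8 on the vertex set. Then K (dimension 2) consists of the simplices:

  0-simplices (9): [0], [1], [2], [3], [4], [5], [6], [7], [8]
  1-simplices (27): (27 of them)
  2-simplices (18): [0,2,4], [0,2,7], [0,3,5], [0,3,7], [0,4,6], [0,5,6], [1,2,4], [1,2,5], [1,3,4], [1,3,7], [1,5,6], [1,6,7], [2,5,8], [2,7,8], [3,4,8], [3,5,8], [4,6,8], [6,7,8]

so the chain groups are C_0 ≅ Z^9, C_1 ≅ Z^27, C_2 ≅ Z^18.

∂_1: C_1 → C_0 is given by ∂[p,q] = [q] − [p]. For instance
  ∂[1,4] = [4] − [1].
The resulting 9×27 matrix has rank 8, and its Smith normal form has invariant factors (1,1,1,1,1,1,1,1).

∂_2: C_2 → C_1 acts by ∂[p,q,r] = [q,r] − [p,r] + [p,q]. For instance
  ∂[3,5,8] = [5,8] − [3,8] + [3,5],
  ∂[0,2,7] = [2,7] − [0,7] + [0,2].
The 27×18 boundary matrix has rank 17 and Smith normal form diag(1,1,1,1,1,1,1,1,1,1,1,1,1,1,1,1,1).

Reading off H_k = ker ∂_k / im ∂_{k+1}:

  H_0: rank C_0 − rank ∂_1 = 9 − 8 = 1, and the invariant factors of ∂_1 are all 1, so H_0 ≅ Z.
  H_1: rank ker ∂_1 − rank ∂_2 = (27 − 8) − 17 = 2, and the invariant factors of ∂_2 are all 1, so H_1 ≅ Z^2.
  H_2: rank ker ∂_2 − rank ∂_3 = (18 − 17) − 0 = 1, and there is no ∂_3, so H_2 ≅ Z.

(K is a triangulation of the torus T^2.)

Hence the Betti numbers are b_0 = 1, b_1 = 2, b_2 = 1.

b_0 = 1, b_1 = 2, b_2 = 1.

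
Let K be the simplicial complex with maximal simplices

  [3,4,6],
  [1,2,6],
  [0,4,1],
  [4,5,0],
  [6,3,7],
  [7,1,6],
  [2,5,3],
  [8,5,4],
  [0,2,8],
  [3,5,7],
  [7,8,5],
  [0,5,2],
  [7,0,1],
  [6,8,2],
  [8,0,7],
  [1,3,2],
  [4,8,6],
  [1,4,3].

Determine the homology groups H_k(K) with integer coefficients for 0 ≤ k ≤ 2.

Order the vertices as 0 < 1 < 2 < 3 < 4 < 5 < 6 < 7 < 8. Listing each simplex with vertices in this order, K has dimension 2 with simplices:

  0-simplices (9): [0], [1], [2], [3], [4], [5], [6], [7], [8]
  1-simplices (27): (27 of them)
  2-simplices (18): [0,1,4], [0,1,7], [0,2,5], [0,2,8], [0,4,5], [0,7,8], [1,2,3], [1,2,6], [1,3,4], [1,6,7], [2,3,5], [2,6,8], [3,4,6], [3,5,7], [3,6,7], [4,5,8], [4,6,8], [5,7,8]

so the chain groups are C_0 ≅ Z^9, C_1 ≅ Z^27, C_2 ≅ Z^18.

The boundary map ∂_1: C_1 → C_0 sends each edge [p,q] (with p < q) to q − p. For instance
  ∂[0,7] = [7] − [0].
As a 9×27 matrix over Z this has rank 8, with invariant factors (1,1,1,1,1,1,1,1).

∂_2: C_2 → C_1 maps a triangle to the signed sum of its edges. For instance
  ∂[3,4,6] = [4,6] − [3,6] + [3,4],
  ∂[5,7,8] = [7,8] − [5,8] + [5,7].
The 27×18 boundary matrix has rank 18 and Smith normal form diag(1,1,1,1,1,1,1,1,1,1,1,1,1,1,1,1,1,2).

Computing H_k = (kernel of ∂_k) / (image of ∂_{k+1}):

  H_0: rank C_0 − rank ∂_1 = 9 − 8 = 1, and the invariant factors of ∂_1 are all 1, so H_0 ≅ Z.
  H_1: rank ker ∂_1 − rank ∂_2 = (27 − 8) − 18 = 1, and ∂_2 has invariant factor 2 > 1, so H_1 ≅ Z ⊕ Z/2.
  H_2: rank ker ∂_2 − rank ∂_3 = (18 − 18) − 0 = 0, and there is no ∂_3, so H_2 ≅ 0.

H_0 = Z,  H_1 = Z ⊕ Z/2,  H_2 = 0.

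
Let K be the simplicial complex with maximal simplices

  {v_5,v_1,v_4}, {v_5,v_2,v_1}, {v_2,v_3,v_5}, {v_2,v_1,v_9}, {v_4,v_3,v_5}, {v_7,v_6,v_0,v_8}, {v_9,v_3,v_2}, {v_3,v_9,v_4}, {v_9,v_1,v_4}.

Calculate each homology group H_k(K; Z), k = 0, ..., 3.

H_0 = Z^2,  H_1 = 0,  H_2 = Z,  H_3 = 0.

K has 10 vertices, 18 edges, 12 triangles, 1 3-simplex.
rank ∂_0 = 0, rank ∂_1 = 8 ⇒ b_0 = 10 − 0 − 8 = 2; all invariant factors of ∂_1 are 1 so no torsion. So H_0 ≅ Z^2.
rank ∂_1 = 8, rank ∂_2 = 10 ⇒ b_1 = 18 − 8 − 10 = 0; all invariant factors of ∂_2 are 1 so no torsion. So H_1 ≅ 0.
rank ∂_2 = 10, rank ∂_3 = 1 ⇒ b_2 = 12 − 10 − 1 = 1; all invariant factors of ∂_3 are 1 so no torsion. So H_2 ≅ Z.
rank ∂_3 = 1, rank ∂_4 = 0 ⇒ b_3 = 1 − 1 − 0 = 0. So H_3 ≅ 0.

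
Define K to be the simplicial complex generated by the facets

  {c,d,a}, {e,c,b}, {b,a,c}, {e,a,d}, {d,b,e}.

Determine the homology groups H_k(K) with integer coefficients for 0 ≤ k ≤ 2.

H_0 ≅ Z,  H_1 ≅ Z,  H_2 = 0.

Fix the vertex order a < b < c < d < e and write every simplex with vertices in increasing order. Then dim K = 2 and the simplices of K are:

  0-simplices (5): a, b, c, d, e
  1-simplices (10): ab, ac, ad, ae, bc, bd, be, cd, ce, de
  2-simplices (5): abc, acd, ade, bce, bde

so the chain groups are C_0 ≅ Z^5, C_1 ≅ Z^10, C_2 ≅ Z^5.

The boundary map ∂_1: C_1 → C_0 sends each edge [p,q] (with p < q) to q − p. For instance
  ∂bd = d − b.
As a 5×10 matrix over Z this has rank 4, with invariant factors (1,1,1,1).

The boundary map ∂_2: C_2 → C_1 maps a triangle to the signed sum of its edges. For instance
  ∂ade = de − ae + ad,
  ∂bce = ce − be + bc.
The 10×5 boundary matrix has rank 5 and Smith normal form diag(1,1,1,1,1).

Computing H_k = (kernel of ∂_k) / (image of ∂_{k+1}):

  H_0: rank C_0 − rank ∂_1 = 5 − 4 = 1, and the invariant factors of ∂_1 are all 1, so H_0 ≅ Z.
  H_1: rank ker ∂_1 − rank ∂_2 = (10 − 4) − 5 = 1, and the invariant factors of ∂_2 are all 1, so H_1 ≅ Z.
  H_2: rank ker ∂_2 − rank ∂_3 = (5 − 5) − 0 = 0, and there is no ∂_3, so H_2 ≅ 0.

(K is a triangulation of the Möbius band.)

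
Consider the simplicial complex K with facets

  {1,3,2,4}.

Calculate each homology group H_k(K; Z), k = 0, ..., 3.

H_0 ≅ Z,  H_1 = 0,  H_2 = 0,  H_3 = 0.

K has 4 vertices, 6 edges, 4 triangles, 1 3-simplex.
rank ∂_0 = 0, rank ∂_1 = 3 ⇒ b_0 = 4 − 0 − 3 = 1; all invariant factors of ∂_1 are 1 so no torsion. So H_0 = Z.
rank ∂_1 = 3, rank ∂_2 = 3 ⇒ b_1 = 6 − 3 − 3 = 0; all invariant factors of ∂_2 are 1 so no torsion. So H_1 = 0.
rank ∂_2 = 3, rank ∂_3 = 1 ⇒ b_2 = 4 − 3 − 1 = 0; all invariant factors of ∂_3 are 1 so no torsion. So H_2 = 0.
rank ∂_3 = 1, rank ∂_4 = 0 ⇒ b_3 = 1 − 1 − 0 = 0. So H_3 = 0.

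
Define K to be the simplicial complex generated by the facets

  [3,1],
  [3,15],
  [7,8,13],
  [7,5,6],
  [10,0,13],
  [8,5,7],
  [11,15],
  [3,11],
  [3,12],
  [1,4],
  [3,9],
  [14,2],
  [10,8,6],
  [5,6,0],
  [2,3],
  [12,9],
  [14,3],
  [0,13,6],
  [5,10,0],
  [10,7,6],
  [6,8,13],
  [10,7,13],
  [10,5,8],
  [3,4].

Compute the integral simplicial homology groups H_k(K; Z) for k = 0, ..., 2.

Fix the vertex order 0 < 1 < 2 < 3 < 4 < 5 < 6 < 7 < 8 < 9 < 10 < 11 < 12 < 13 < 14 < 15 and write every simplex with vertices in increasing order. Then dim K = 2 and the simplices of K are:

  0-simplices (16): [0], [1], [2], [3], [4], [5], [6], [7], [8], [9], [10], [11], [12], [13], [14], [15]
  1-simplices (30): (30 of them)
  2-simplices (12): [0,5,6], [0,5,10], [0,6,13], [0,10,13], [5,6,7], [5,7,8], [5,8,10], [6,7,10], [6,8,10], [6,8,13], [7,8,13], [7,10,13]

Hence C_0 ≅ Z^16, C_1 ≅ Z^30, C_2 ≅ Z^12.

Boundary ∂_1: C_1 → C_0 sends each edge [p,q] (with p < q) to q − p. For instance
  ∂[6,8] = [8] − [6].
The 16×30 boundary matrix has rank 14 and Smith normal form diag(1,1,1,1,1,1,1,1,1,1,1,1,1,1).

The boundary map ∂_2: C_2 → C_1 sends each 2-simplex [p,q,r] to [q,r] − [p,r] + [p,q]. For instance
  ∂[5,7,8] = [7,8] − [5,8] + [5,7],
  ∂[5,6,7] = [6,7] − [5,7] + [5,6].
As a 30×12 matrix over Z this has rank 12, with invariant factors (1,1,1,1,1,1,1,1,1,1,1,2).

Reading off H_k = ker ∂_k / im ∂_{k+1}:

  H_0: rank C_0 − rank ∂_1 = 16 − 14 = 2, and the invariant factors of ∂_1 are all 1, so H_0 = Z^2.
  H_1: rank ker ∂_1 − rank ∂_2 = (30 − 14) − 12 = 4, and ∂_2 has invariant factor 2 > 1, so H_1 = Z^4 ⊕ Z_2.
  H_2: rank ker ∂_2 − rank ∂_3 = (12 − 12) − 0 = 0, and there is no ∂_3, so H_2 = 0.

As a check, the Euler characteristic is 16 − 30 + 12 = -2, which agrees with 2 − 4 + 0 = -2.

H_0 ≅ Z^2,  H_1 ≅ Z^4 ⊕ Z_2,  H_2 = 0.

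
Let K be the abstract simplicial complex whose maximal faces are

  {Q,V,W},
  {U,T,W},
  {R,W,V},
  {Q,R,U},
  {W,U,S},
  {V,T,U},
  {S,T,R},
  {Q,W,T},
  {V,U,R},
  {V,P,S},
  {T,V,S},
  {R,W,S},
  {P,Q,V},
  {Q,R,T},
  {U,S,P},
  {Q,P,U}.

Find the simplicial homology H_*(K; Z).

H_0 ≅ Z,  H_1 ≅ Z^2,  H_2 ≅ Z.

Order the vertices as P < Q < R < S < T < U < V < W. Listing each simplex with vertices in this order, K has dimension 2 with simplices:

  0-simplices (8): P, Q, R, S, T, U, V, W
  1-simplices (24): PQ, PS, PU, PV, QR, QT, QU, QV, QW, RS, RT, RU, RV, RW, ST, SU, SV, SW, TU, TV, TW, UV, UW, VW
  2-simplices (16): PQU, PQV, PSU, PSV, QRT, QRU, QTW, QVW, RST, RSW, RUV, RVW, STV, SUW, TUV, TUW

Hence C_0 ≅ Z^8, C_1 ≅ Z^24, C_2 ≅ Z^16.

The boundary map ∂_1: C_1 → C_0 is given by ∂[p,q] = [q] − [p]. For instance
  ∂QT = T − Q.
As a 8×24 matrix over Z this has rank 7, with invariant factors (1,1,1,1,1,1,1).

The boundary map ∂_2: C_2 → C_1 sends each 2-simplex [p,q,r] to [q,r] − [p,r] + [p,q]. For instance
  ∂QRU = RU − QU + QR,
  ∂TUW = UW − TW + TU.
The 24×16 boundary matrix has rank 15 and Smith normal form diag(1,1,1,1,1,1,1,1,1,1,1,1,1,1,1).

Now H_k = ker ∂_k / im ∂_{k+1}, so:

  H_0: rank C_0 − rank ∂_1 = 8 − 7 = 1, and the invariant factors of ∂_1 are all 1, so H_0 = Z.
  H_1: rank ker ∂_1 − rank ∂_2 = (24 − 7) − 15 = 2, and the invariant factors of ∂_2 are all 1, so H_1 = Z^2.
  H_2: rank ker ∂_2 − rank ∂_3 = (16 − 15) − 0 = 1, and there is no ∂_3, so H_2 = Z.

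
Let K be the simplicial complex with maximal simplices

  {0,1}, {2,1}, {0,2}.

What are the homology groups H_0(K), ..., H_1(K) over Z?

H_0 ≅ Z,  H_1 ≅ Z.

We work with the vertex ordering 0 < 1 < 2. The simplices of K, each written with vertices in increasing order, are:

  0-simplices (3): [0], [1], [2]
  1-simplices (3): [0,1], [0,2], [1,2]

so the chain groups are C_0 ≅ Z^3, C_1 ≅ Z^3.

∂_1: C_1 → C_0 sends each edge [p,q] (with p < q) to q − p. For instance
  ∂[0,2] = [2] − [0].
As a 3×3 matrix over Z this has rank 2, with invariant factors (1,1).

Now H_k = ker ∂_k / im ∂_{k+1}, so:

  H_0: rank C_0 − rank ∂_1 = 3 − 2 = 1, and the invariant factors of ∂_1 are all 1, so H_0 = Z.
  H_1: rank ker ∂_1 − rank ∂_2 = (3 − 2) − 0 = 1, and there is no ∂_2, so H_1 = Z.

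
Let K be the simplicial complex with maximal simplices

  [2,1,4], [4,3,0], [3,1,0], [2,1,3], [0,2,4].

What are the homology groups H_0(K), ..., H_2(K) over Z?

H_0 ≅ Z,  H_1 ≅ Z,  H_2 = 0.

Fix the vertex order 0 < 1 < 2 < 3 < 4 and write every simplex with vertices in increasing order. Then dim K = 2 and the simplices of K are:

  0-simplices (5): [0], [1], [2], [3], [4]
  1-simplices (10): [0,1], [0,2], [0,3], [0,4], [1,2], [1,3], [1,4], [2,3], [2,4], [3,4]
  2-simplices (5): [0,1,3], [0,2,4], [0,3,4], [1,2,3], [1,2,4]

Hence C_0 ≅ Z^5, C_1 ≅ Z^10, C_2 ≅ Z^5.

Boundary ∂_1: C_1 → C_0 sends each edge [p,q] (with p < q) to q − p.
The 5×10 boundary matrix has rank 4 and Smith normal form diag(1,1,1,1).

The boundary map ∂_2: C_2 → C_1 sends each 2-simplex [p,q,r] to [q,r] − [p,r] + [p,q]. For instance
  ∂[1,2,3] = [2,3] − [1,3] + [1,2],
  ∂[0,1,3] = [1,3] − [0,3] + [0,1].
As a 10×5 matrix over Z this has rank 5, with invariant factors (1,1,1,1,1).

Reading off H_k = ker ∂_k / im ∂_{k+1}:

  H_0: rank C_0 − rank ∂_1 = 5 − 4 = 1, and the invariant factors of ∂_1 are all 1, so H_0 = Z.
  H_1: rank ker ∂_1 − rank ∂_2 = (10 − 4) − 5 = 1, and the invariant factors of ∂_2 are all 1, so H_1 = Z.
  H_2: rank ker ∂_2 − rank ∂_3 = (5 − 5) − 0 = 0, and there is no ∂_3, so H_2 = 0.

As a check, the Euler characteristic is 5 − 10 + 5 = 0, which agrees with 1 − 1 + 0 = 0.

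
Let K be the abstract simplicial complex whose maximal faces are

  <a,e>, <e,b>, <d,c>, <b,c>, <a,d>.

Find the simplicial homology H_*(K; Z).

H_0 ≅ Z,  H_1 ≅ Z.

Order the vertices as a < b < c < d < e. Listing each simplex with vertices in this order, K has dimension 1 with simplices:

  0-simplices (5): a, b, c, d, e
  1-simplices (5): ad, ae, bc, be, cd

Hence C_0 ≅ Z^5, C_1 ≅ Z^5.

The boundary map ∂_1: C_1 → C_0 sends each edge [p,q] (with p < q) to q − p.
The resulting 5×5 matrix has rank 4, and its Smith normal form has invariant factors (1,1,1,1).

Computing H_k = (kernel of ∂_k) / (image of ∂_{k+1}):

  H_0: rank C_0 − rank ∂_1 = 5 − 4 = 1, and the invariant factors of ∂_1 are all 1, so H_0 ≅ Z.
  H_1: rank ker ∂_1 − rank ∂_2 = (5 − 4) − 0 = 1, and there is no ∂_2, so H_1 ≅ Z.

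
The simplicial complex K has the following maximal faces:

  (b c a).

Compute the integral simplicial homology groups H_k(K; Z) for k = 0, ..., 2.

We work with the vertex ordering a < b < c. The simplices of K, each written with vertices in increasing order, are:

  0-simplices (3): a, b, c
  1-simplices (3): ab, ac, bc
  2-simplices (1): abc

so the chain groups are C_0 ≅ Z^3, C_1 ≅ Z^3, C_2 ≅ Z^1.

Boundary ∂_1: C_1 → C_0 sends each edge [p,q] (with p < q) to q − p.
This gives a 3×3 integer matrix of rank 2; reducing to Smith normal form yields diagonal entries (1,1).

The boundary map ∂_2: C_2 → C_1 sends each 2-simplex [p,q,r] to [q,r] − [p,r] + [p,q]. For instance
  ∂abc = bc − ac + ab.
The resulting 3×1 matrix has rank 1, and its Smith normal form has invariant factors (1).

From H_k ≅ ker(∂_k) / im(∂_{k+1}) we obtain:

  H_0: rank C_0 − rank ∂_1 = 3 − 2 = 1, and the invariant factors of ∂_1 are all 1, so H_0 ≅ Z.
  H_1: rank ker ∂_1 − rank ∂_2 = (3 − 2) − 1 = 0, and the invariant factors of ∂_2 are all 1, so H_1 ≅ 0.
  H_2: rank ker ∂_2 − rank ∂_3 = (1 − 1) − 0 = 0, and there is no ∂_3, so H_2 ≅ 0.

H_0 ≅ Z,  H_1 = 0,  H_2 = 0.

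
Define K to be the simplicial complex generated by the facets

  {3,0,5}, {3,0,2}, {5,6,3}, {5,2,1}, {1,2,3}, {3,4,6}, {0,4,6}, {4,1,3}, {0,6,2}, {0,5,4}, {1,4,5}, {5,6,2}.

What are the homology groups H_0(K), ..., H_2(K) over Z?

H_0 ≅ Z,  H_1 ≅ Z/2Z,  H_2 = 0.

Order the vertices as 0 < 1 < 2 < 3 < 4 < 5 < 6. Listing each simplex with vertices in this order, K has dimension 2 with simplices:

  0-simplices (7): [0], [1], [2], [3], [4], [5], [6]
  1-simplices (18): [0,2], [0,3], [0,4], [0,5], [0,6], [1,2], [1,3], [1,4], [1,5], [2,3], [2,5], [2,6], [3,4], [3,5], [3,6], [4,5], [4,6], [5,6]
  2-simplices (12): [0,2,3], [0,2,6], [0,3,5], [0,4,5], [0,4,6], [1,2,3], [1,2,5], [1,3,4], [1,4,5], [2,5,6], [3,4,6], [3,5,6]

so the chain groups are C_0 ≅ Z^7, C_1 ≅ Z^18, C_2 ≅ Z^12.

∂_1: C_1 → C_0 maps an edge to its endpoints' difference, ∂[p,q] = q − p. For instance
  ∂[1,4] = [4] − [1].
The resulting 7×18 matrix has rank 6, and its Smith normal form has invariant factors (1,1,1,1,1,1).

Boundary ∂_2: C_2 → C_1 sends each 2-simplex [p,q,r] to [q,r] − [p,r] + [p,q]. For instance
  ∂[1,3,4] = [3,4] − [1,4] + [1,3],
  ∂[1,4,5] = [4,5] − [1,5] + [1,4].
This gives a 18×12 integer matrix of rank 12; reducing to Smith normal form yields diagonal entries (1,1,1,1,1,1,1,1,1,1,1,2).

Computing H_k = (kernel of ∂_k) / (image of ∂_{k+1}):

  H_0: rank C_0 − rank ∂_1 = 7 − 6 = 1, and the invariant factors of ∂_1 are all 1, so H_0 = Z.
  H_1: rank ker ∂_1 − rank ∂_2 = (18 − 6) − 12 = 0, and ∂_2 has invariant factor 2 > 1, so H_1 = Z/2Z.
  H_2: rank ker ∂_2 − rank ∂_3 = (12 − 12) − 0 = 0, and there is no ∂_3, so H_2 = 0.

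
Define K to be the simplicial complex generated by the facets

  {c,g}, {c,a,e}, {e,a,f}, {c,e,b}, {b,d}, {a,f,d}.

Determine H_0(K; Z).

H_0 = Z.

K has 7 vertices, 11 edges, 4 triangles.
rank ∂_0 = 0, rank ∂_1 = 6 ⇒ b_0 = 7 − 0 − 6 = 1; all invariant factors of ∂_1 are 1 so no torsion. So H_0 = Z.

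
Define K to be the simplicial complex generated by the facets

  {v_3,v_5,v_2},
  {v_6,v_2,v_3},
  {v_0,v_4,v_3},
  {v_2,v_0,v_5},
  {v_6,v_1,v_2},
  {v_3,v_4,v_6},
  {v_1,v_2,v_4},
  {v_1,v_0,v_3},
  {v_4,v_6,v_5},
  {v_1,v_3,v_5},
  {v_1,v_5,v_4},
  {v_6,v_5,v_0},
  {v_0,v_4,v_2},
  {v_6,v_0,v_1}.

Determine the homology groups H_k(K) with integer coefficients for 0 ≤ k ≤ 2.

Order the vertices as v_0 < v_1 < v_2 < v_3 < v_4 < v_5 < v_6. Listing each simplex with vertices in this order, K has dimension 2 with simplices:

  0-simplices (7): [v_0], [v_1], [v_2], [v_3], [v_4], [v_5], [v_6]
  1-simplices (21): (21 of them)
  2-simplices (14): (14 of them)

Hence C_0 ≅ Z^7, C_1 ≅ Z^21, C_2 ≅ Z^14.

∂_1: C_1 → C_0 maps an edge to its endpoints' difference, ∂[p,q] = q − p.
The resulting 7×21 matrix has rank 6, and its Smith normal form has invariant factors (1,1,1,1,1,1).

∂_2: C_2 → C_1 acts by ∂[p,q,r] = [q,r] − [p,r] + [p,q]. For instance
  ∂[v_0,v_2,v_4] = [v_2,v_4] − [v_0,v_4] + [v_0,v_2],
  ∂[v_0,v_5,v_6] = [v_5,v_6] − [v_0,v_6] + [v_0,v_5].
As a 21×14 matrix over Z this has rank 13, with invariant factors (1,1,1,1,1,1,1,1,1,1,1,1,1).

Computing H_k = (kernel of ∂_k) / (image of ∂_{k+1}):

  H_0: rank C_0 − rank ∂_1 = 7 − 6 = 1, and the invariant factors of ∂_1 are all 1, so H_0 ≅ Z.
  H_1: rank ker ∂_1 − rank ∂_2 = (21 − 6) − 13 = 2, and the invariant factors of ∂_2 are all 1, so H_1 ≅ Z^2.
  H_2: rank ker ∂_2 − rank ∂_3 = (14 − 13) − 0 = 1, and there is no ∂_3, so H_2 ≅ Z.

H_0 ≅ Z,  H_1 ≅ Z^2,  H_2 ≅ Z.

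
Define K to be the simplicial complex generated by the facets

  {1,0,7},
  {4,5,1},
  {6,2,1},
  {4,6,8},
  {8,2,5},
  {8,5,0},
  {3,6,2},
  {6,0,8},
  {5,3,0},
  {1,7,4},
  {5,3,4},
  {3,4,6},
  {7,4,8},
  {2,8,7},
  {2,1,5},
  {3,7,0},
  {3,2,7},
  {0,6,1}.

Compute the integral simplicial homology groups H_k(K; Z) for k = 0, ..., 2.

K has 9 vertices, 27 edges, 18 triangles.
rank ∂_0 = 0, rank ∂_1 = 8 ⇒ b_0 = 9 − 0 − 8 = 1; all invariant factors of ∂_1 are 1 so no torsion. So H_0 = Z.
rank ∂_1 = 8, rank ∂_2 = 17 ⇒ b_1 = 27 − 8 − 17 = 2; all invariant factors of ∂_2 are 1 so no torsion. So H_1 = Z^2.
rank ∂_2 = 17, rank ∂_3 = 0 ⇒ b_2 = 18 − 17 − 0 = 1. So H_2 = Z.

H_0 = Z,  H_1 = Z^2,  H_2 = Z.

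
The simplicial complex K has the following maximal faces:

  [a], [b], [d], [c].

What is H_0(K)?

H_0 ≅ Z^4.

Order the vertices as a < b < c < d. Listing each simplex with vertices in this order, K has dimension 0 with simplices:

  0-simplices (4): a, b, c, d

giving chain groups C_0 ≅ Z^4.

Now H_k = ker ∂_k / im ∂_{k+1}, so:

  H_0: rank C_0 − rank ∂_1 = 4 − 0 = 4, and there is no ∂_1, so H_0 = Z^4.

(K is a triangulation of a set of 4 points.)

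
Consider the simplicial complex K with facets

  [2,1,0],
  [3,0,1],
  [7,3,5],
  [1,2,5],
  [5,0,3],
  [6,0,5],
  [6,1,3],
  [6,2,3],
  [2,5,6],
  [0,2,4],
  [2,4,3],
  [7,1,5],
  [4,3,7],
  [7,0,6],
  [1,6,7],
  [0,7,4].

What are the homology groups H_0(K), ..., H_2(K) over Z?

H_0 = Z,  H_1 = Z^2,  H_2 = Z.

Take the total order 0 < 1 < 2 < 3 < 4 < 5 < 6 < 7 on the vertex set. Then K (dimension 2) consists of the simplices:

  0-simplices (8): [0], [1], [2], [3], [4], [5], [6], [7]
  1-simplices (24): (24 of them)
  2-simplices (16): [0,1,2], [0,1,3], [0,2,4], [0,3,5], [0,4,7], [0,5,6], [0,6,7], [1,2,5], [1,3,6], [1,5,7], [1,6,7], [2,3,4], [2,3,6], [2,5,6], [3,4,7], [3,5,7]

so the chain groups are C_0 ≅ Z^8, C_1 ≅ Z^24, C_2 ≅ Z^16.

Boundary ∂_1: C_1 → C_0 maps an edge to its endpoints' difference, ∂[p,q] = q − p. For instance
  ∂[1,2] = [2] − [1].
This gives a 8×24 integer matrix of rank 7; reducing to Smith normal form yields diagonal entries (1,1,1,1,1,1,1).

∂_2: C_2 → C_1 acts by ∂[p,q,r] = [q,r] − [p,r] + [p,q]. For instance
  ∂[0,1,3] = [1,3] − [0,3] + [0,1],
  ∂[1,6,7] = [6,7] − [1,7] + [1,6].
This gives a 24×16 integer matrix of rank 15; reducing to Smith normal form yields diagonal entries (1,1,1,1,1,1,1,1,1,1,1,1,1,1,1).

Now H_k = ker ∂_k / im ∂_{k+1}, so:

  H_0: rank C_0 − rank ∂_1 = 8 − 7 = 1, and the invariant factors of ∂_1 are all 1, so H_0 ≅ Z.
  H_1: rank ker ∂_1 − rank ∂_2 = (24 − 7) − 15 = 2, and the invariant factors of ∂_2 are all 1, so H_1 ≅ Z^2.
  H_2: rank ker ∂_2 − rank ∂_3 = (16 − 15) − 0 = 1, and there is no ∂_3, so H_2 ≅ Z.

As a check, the Euler characteristic is 8 − 24 + 16 = 0, which agrees with 1 − 2 + 1 = 0.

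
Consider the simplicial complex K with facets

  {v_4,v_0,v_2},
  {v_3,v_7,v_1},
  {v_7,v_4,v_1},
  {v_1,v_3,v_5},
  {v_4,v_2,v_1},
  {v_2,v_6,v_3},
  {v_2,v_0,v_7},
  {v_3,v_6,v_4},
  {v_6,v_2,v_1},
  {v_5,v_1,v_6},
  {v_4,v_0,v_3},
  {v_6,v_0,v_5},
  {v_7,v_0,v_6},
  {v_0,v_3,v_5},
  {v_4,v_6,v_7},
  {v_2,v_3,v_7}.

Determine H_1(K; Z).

H_1 = Z^2.

K has 8 vertices, 24 edges, 16 triangles.
rank ∂_1 = 7, rank ∂_2 = 15 ⇒ b_1 = 24 − 7 − 15 = 2; all invariant factors of ∂_2 are 1 so no torsion. So H_1 ≅ Z^2.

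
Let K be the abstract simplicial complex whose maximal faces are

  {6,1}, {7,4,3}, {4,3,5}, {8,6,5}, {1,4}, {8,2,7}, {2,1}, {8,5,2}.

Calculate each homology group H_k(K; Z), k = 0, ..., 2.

H_0 ≅ Z,  H_1 ≅ Z^3,  H_2 = 0.

Order the vertices as 1 < 2 < 3 < 4 < 5 < 6 < 7 < 8. Listing each simplex with vertices in this order, K has dimension 2 with simplices:

  0-simplices (8): [1], [2], [3], [4], [5], [6], [7], [8]
  1-simplices (15): [1,2], [1,4], [1,6], [2,5], [2,7], [2,8], [3,4], [3,5], [3,7], [4,5], [4,7], [5,6], [5,8], [6,8], [7,8]
  2-simplices (5): [2,5,8], [2,7,8], [3,4,5], [3,4,7], [5,6,8]

Hence C_0 ≅ Z^8, C_1 ≅ Z^15, C_2 ≅ Z^5.

∂_1: C_1 → C_0 sends each edge [p,q] (with p < q) to q − p.
The 8×15 boundary matrix has rank 7 and Smith normal form diag(1,1,1,1,1,1,1).

The boundary map ∂_2: C_2 → C_1 acts by ∂[p,q,r] = [q,r] − [p,r] + [p,q]. For instance
  ∂[5,6,8] = [6,8] − [5,8] + [5,6],
  ∂[3,4,7] = [4,7] − [3,7] + [3,4].
The 15×5 boundary matrix has rank 5 and Smith normal form diag(1,1,1,1,1).

From H_k ≅ ker(∂_k) / im(∂_{k+1}) we obtain:

  H_0: rank C_0 − rank ∂_1 = 8 − 7 = 1, and the invariant factors of ∂_1 are all 1, so H_0 = Z.
  H_1: rank ker ∂_1 − rank ∂_2 = (15 − 7) − 5 = 3, and the invariant factors of ∂_2 are all 1, so H_1 = Z^3.
  H_2: rank ker ∂_2 − rank ∂_3 = (5 − 5) − 0 = 0, and there is no ∂_3, so H_2 = 0.

As a check, the Euler characteristic is 8 − 15 + 5 = -2, which agrees with 1 − 3 + 0 = -2.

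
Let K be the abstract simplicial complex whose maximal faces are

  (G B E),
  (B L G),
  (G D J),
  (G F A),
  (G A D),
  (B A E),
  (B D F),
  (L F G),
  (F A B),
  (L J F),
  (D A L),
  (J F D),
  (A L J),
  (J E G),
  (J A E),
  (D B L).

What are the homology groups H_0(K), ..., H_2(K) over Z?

Order the vertices as A < B < D < E < F < G < J < L. Listing each simplex with vertices in this order, K has dimension 2 with simplices:

  0-simplices (8): A, B, D, E, F, G, J, L
  1-simplices (24): AB, AD, AE, AF, AG, AJ, AL, BD, BE, BF, BG, BL, DF, DG, DJ, DL, EG, EJ, FG, FJ, FL, GJ, GL, JL
  2-simplices (16): ABE, ABF, ADG, ADL, AEJ, AFG, AJL, BDF, BDL, BEG, BGL, DFJ, DGJ, EGJ, FGL, FJL

Hence C_0 ≅ Z^8, C_1 ≅ Z^24, C_2 ≅ Z^16.

The boundary map ∂_1: C_1 → C_0 maps an edge to its endpoints' difference, ∂[p,q] = q − p. For instance
  ∂AE = E − A.
The resulting 8×24 matrix has rank 7, and its Smith normal form has invariant factors (1,1,1,1,1,1,1).

The boundary map ∂_2: C_2 → C_1 sends each 2-simplex [p,q,r] to [q,r] − [p,r] + [p,q]. For instance
  ∂ADL = DL − AL + AD,
  ∂AFG = FG − AG + AF.
The resulting 24×16 matrix has rank 15, and its Smith normal form has invariant factors (1,1,1,1,1,1,1,1,1,1,1,1,1,1,1).

Now H_k = ker ∂_k / im ∂_{k+1}, so:

  H_0: rank C_0 − rank ∂_1 = 8 − 7 = 1, and the invariant factors of ∂_1 are all 1, so H_0 = Z.
  H_1: rank ker ∂_1 − rank ∂_2 = (24 − 7) − 15 = 2, and the invariant factors of ∂_2 are all 1, so H_1 = Z^2.
  H_2: rank ker ∂_2 − rank ∂_3 = (16 − 15) − 0 = 1, and there is no ∂_3, so H_2 = Z.

H_0 ≅ Z,  H_1 ≅ Z^2,  H_2 ≅ Z.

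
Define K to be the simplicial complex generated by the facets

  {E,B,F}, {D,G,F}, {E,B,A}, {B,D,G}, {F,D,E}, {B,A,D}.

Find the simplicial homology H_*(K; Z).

H_0 ≅ Z,  H_1 ≅ Z,  H_2 = 0.

Fix the vertex order A < B < D < E < F < G and write every simplex with vertices in increasing order. Then dim K = 2 and the simplices of K are:

  0-simplices (6): A, B, D, E, F, G
  1-simplices (12): AB, AD, AE, BD, BE, BF, BG, DE, DF, DG, EF, FG
  2-simplices (6): ABD, ABE, BDG, BEF, DEF, DFG

Hence C_0 ≅ Z^6, C_1 ≅ Z^12, C_2 ≅ Z^6.

Boundary ∂_1: C_1 → C_0 sends each edge [p,q] (with p < q) to q − p. For instance
  ∂BG = G − B.
As a 6×12 matrix over Z this has rank 5, with invariant factors (1,1,1,1,1).

The boundary map ∂_2: C_2 → C_1 acts by ∂[p,q,r] = [q,r] − [p,r] + [p,q]. For instance
  ∂DFG = FG − DG + DF,
  ∂BDG = DG − BG + BD.
This gives a 12×6 integer matrix of rank 6; reducing to Smith normal form yields diagonal entries (1,1,1,1,1,1).

Computing H_k = (kernel of ∂_k) / (image of ∂_{k+1}):

  H_0: rank C_0 − rank ∂_1 = 6 − 5 = 1, and the invariant factors of ∂_1 are all 1, so H_0 ≅ Z.
  H_1: rank ker ∂_1 − rank ∂_2 = (12 − 5) − 6 = 1, and the invariant factors of ∂_2 are all 1, so H_1 ≅ Z.
  H_2: rank ker ∂_2 − rank ∂_3 = (6 − 6) − 0 = 0, and there is no ∂_3, so H_2 ≅ 0.

As a check, the Euler characteristic is 6 − 12 + 6 = 0, which agrees with 1 − 1 + 0 = 0.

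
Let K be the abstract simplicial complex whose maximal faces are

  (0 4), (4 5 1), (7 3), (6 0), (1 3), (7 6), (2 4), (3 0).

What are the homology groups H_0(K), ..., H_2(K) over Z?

Fix the vertex order 0 < 1 < 2 < 3 < 4 < 5 < 6 < 7 and write every simplex with vertices in increasing order. Then dim K = 2 and the simplices of K are:

  0-simplices (8): [0], [1], [2], [3], [4], [5], [6], [7]
  1-simplices (10): [0,3], [0,4], [0,6], [1,3], [1,4], [1,5], [2,4], [3,7], [4,5], [6,7]
  2-simplices (1): [1,4,5]

Hence C_0 ≅ Z^8, C_1 ≅ Z^10, C_2 ≅ Z^1.

The boundary map ∂_1: C_1 → C_0 maps an edge to its endpoints' difference, ∂[p,q] = q − p. For instance
  ∂[0,6] = [6] − [0].
This gives a 8×10 integer matrix of rank 7; reducing to Smith normal form yields diagonal entries (1,1,1,1,1,1,1).

∂_2: C_2 → C_1 acts by ∂[p,q,r] = [q,r] − [p,r] + [p,q]. For instance
  ∂[1,4,5] = [4,5] − [1,5] + [1,4].
The resulting 10×1 matrix has rank 1, and its Smith normal form has invariant factors (1).

Computing H_k = (kernel of ∂_k) / (image of ∂_{k+1}):

  H_0: rank C_0 − rank ∂_1 = 8 − 7 = 1, and the invariant factors of ∂_1 are all 1, so H_0 ≅ Z.
  H_1: rank ker ∂_1 − rank ∂_2 = (10 − 7) − 1 = 2, and the invariant factors of ∂_2 are all 1, so H_1 ≅ Z^2.
  H_2: rank ker ∂_2 − rank ∂_3 = (1 − 1) − 0 = 0, and there is no ∂_3, so H_2 ≅ 0.

H_0 ≅ Z,  H_1 ≅ Z^2,  H_2 = 0.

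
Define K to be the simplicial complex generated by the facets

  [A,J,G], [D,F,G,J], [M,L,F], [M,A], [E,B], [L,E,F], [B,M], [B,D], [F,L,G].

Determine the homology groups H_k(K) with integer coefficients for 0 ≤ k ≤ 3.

Order the vertices as A < B < D < E < F < G < J < L < M. Listing each simplex with vertices in this order, K has dimension 3 with simplices:

  0-simplices (9): A, B, D, E, F, G, J, L, M
  1-simplices (18): AG, AJ, AM, BD, BE, BM, DF, DG, DJ, EF, EL, FG, FJ, FL, FM, GJ, GL, LM
  2-simplices (8): AGJ, DFG, DFJ, DGJ, EFL, FGJ, FGL, FLM
  3-simplices (1): DFGJ

Hence C_0 ≅ Z^9, C_1 ≅ Z^18, C_2 ≅ Z^8, C_3 ≅ Z^1.

Boundary ∂_1: C_1 → C_0 maps an edge to its endpoints' difference, ∂[p,q] = q − p. For instance
  ∂BE = E − B.
The resulting 9×18 matrix has rank 8, and its Smith normal form has invariant factors (1,1,1,1,1,1,1,1).

Boundary ∂_2: C_2 → C_1 maps a triangle to the signed sum of its edges. For instance
  ∂EFL = FL − EL + EF,
  ∂AGJ = GJ − AJ + AG.
The resulting 18×8 matrix has rank 7, and its Smith normal form has invariant factors (1,1,1,1,1,1,1).

∂_3: C_3 → C_2 sends each 3-simplex σ to the alternating sum Σ_i (−1)^i (σ with its i-th vertex removed). For instance
  ∂DFGJ = FGJ − DGJ + DFJ − DFG.
As a 8×1 matrix over Z this has rank 1, with invariant factors (1).

Reading off H_k = ker ∂_k / im ∂_{k+1}:

  H_0: rank C_0 − rank ∂_1 = 9 − 8 = 1, and the invariant factors of ∂_1 are all 1, so H_0 ≅ Z.
  H_1: rank ker ∂_1 − rank ∂_2 = (18 − 8) − 7 = 3, and the invariant factors of ∂_2 are all 1, so H_1 ≅ Z^3.
  H_2: rank ker ∂_2 − rank ∂_3 = (8 − 7) − 1 = 0, and the invariant factors of ∂_3 are all 1, so H_2 ≅ 0.
  H_3: rank ker ∂_3 − rank ∂_4 = (1 − 1) − 0 = 0, and there is no ∂_4, so H_3 ≅ 0.

As a check, the Euler characteristic is 9 − 18 + 8 − 1 = -2, which agrees with 1 − 3 + 0 − 0 = -2.

H_0 ≅ Z,  H_1 ≅ Z^3,  H_2 = 0,  H_3 = 0.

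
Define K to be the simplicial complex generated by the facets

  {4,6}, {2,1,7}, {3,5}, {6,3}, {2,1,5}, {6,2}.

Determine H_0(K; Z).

Order the vertices as 1 < 2 < 3 < 4 < 5 < 6 < 7. Listing each simplex with vertices in this order, K has dimension 2 with simplices:

  0-simplices (7): [1], [2], [3], [4], [5], [6], [7]
  1-simplices (9): [1,2], [1,5], [1,7], [2,5], [2,6], [2,7], [3,5], [3,6], [4,6]
  2-simplices (2): [1,2,5], [1,2,7]

Hence C_0 ≅ Z^7, C_1 ≅ Z^9, C_2 ≅ Z^2.

∂_1: C_1 → C_0 sends each edge [p,q] (with p < q) to q − p.
The resulting 7×9 matrix has rank 6, and its Smith normal form has invariant factors (1,1,1,1,1,1).

∂_2: C_2 → C_1 sends each 2-simplex [p,q,r] to [q,r] − [p,r] + [p,q]. For instance
  ∂[1,2,5] = [2,5] − [1,5] + [1,2],
  ∂[1,2,7] = [2,7] − [1,7] + [1,2].
The 9×2 boundary matrix has rank 2 and Smith normal form diag(1,1).

Now H_k = ker ∂_k / im ∂_{k+1}, so:

  H_0: rank C_0 − rank ∂_1 = 7 − 6 = 1, and the invariant factors of ∂_1 are all 1, so H_0 = Z.

H_0 ≅ Z.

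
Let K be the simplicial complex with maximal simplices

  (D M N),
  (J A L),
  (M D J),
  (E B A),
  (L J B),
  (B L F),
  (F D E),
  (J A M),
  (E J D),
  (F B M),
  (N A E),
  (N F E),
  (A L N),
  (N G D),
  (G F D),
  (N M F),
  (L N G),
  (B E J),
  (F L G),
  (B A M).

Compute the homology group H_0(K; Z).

K has 10 vertices, 30 edges, 20 triangles.
rank ∂_0 = 0, rank ∂_1 = 9 ⇒ b_0 = 10 − 0 − 9 = 1; all invariant factors of ∂_1 are 1 so no torsion. So H_0 = Z.

H_0 = Z.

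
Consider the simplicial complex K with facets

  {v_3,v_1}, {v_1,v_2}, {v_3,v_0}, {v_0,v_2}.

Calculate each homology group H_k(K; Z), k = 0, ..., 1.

Take the total order v_0 < v_1 < v_2 < v_3 on the vertex set. Then K (dimension 1) consists of the simplices:

  0-simplices (4): [v_0], [v_1], [v_2], [v_3]
  1-simplices (4): [v_0,v_2], [v_0,v_3], [v_1,v_2], [v_1,v_3]

giving chain groups C_0 ≅ Z^4, C_1 ≅ Z^4.

The boundary map ∂_1: C_1 → C_0 is given by ∂[p,q] = [q] − [p].
The resulting 4×4 matrix has rank 3, and its Smith normal form has invariant factors (1,1,1).

Now H_k = ker ∂_k / im ∂_{k+1}, so:

  H_0: rank C_0 − rank ∂_1 = 4 − 3 = 1, and the invariant factors of ∂_1 are all 1, so H_0 = Z.
  H_1: rank ker ∂_1 − rank ∂_2 = (4 − 3) − 0 = 1, and there is no ∂_2, so H_1 = Z.

H_0 ≅ Z,  H_1 ≅ Z.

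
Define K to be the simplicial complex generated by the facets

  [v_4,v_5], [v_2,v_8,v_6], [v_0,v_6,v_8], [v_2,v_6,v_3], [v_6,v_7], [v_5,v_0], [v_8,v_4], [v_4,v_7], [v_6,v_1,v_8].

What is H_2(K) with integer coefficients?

H_2 = 0.

Order the vertices as v_0 < v_1 < v_2 < v_3 < v_4 < v_5 < v_6 < v_7 < v_8. Listing each simplex with vertices in this order, K has dimension 2 with simplices:

  0-simplices (9): [v_0], [v_1], [v_2], [v_3], [v_4], [v_5], [v_6], [v_7], [v_8]
  1-simplices (14): [v_0,v_5], [v_0,v_6], [v_0,v_8], [v_1,v_6], [v_1,v_8], [v_2,v_3], [v_2,v_6], [v_2,v_8], [v_3,v_6], [v_4,v_5], [v_4,v_7], [v_4,v_8], [v_6,v_7], [v_6,v_8]
  2-simplices (4): [v_0,v_6,v_8], [v_1,v_6,v_8], [v_2,v_3,v_6], [v_2,v_6,v_8]

Hence C_0 ≅ Z^9, C_1 ≅ Z^14, C_2 ≅ Z^4.

∂_1: C_1 → C_0 maps an edge to its endpoints' difference, ∂[p,q] = q − p. For instance
  ∂[v_1,v_6] = [v_6] − [v_1].
The 9×14 boundary matrix has rank 8 and Smith normal form diag(1,1,1,1,1,1,1,1).

Boundary ∂_2: C_2 → C_1 acts by ∂[p,q,r] = [q,r] − [p,r] + [p,q]. For instance
  ∂[v_1,v_6,v_8] = [v_6,v_8] − [v_1,v_8] + [v_1,v_6],
  ∂[v_2,v_3,v_6] = [v_3,v_6] − [v_2,v_6] + [v_2,v_3].
The resulting 14×4 matrix has rank 4, and its Smith normal form has invariant factors (1,1,1,1).

Now H_k = ker ∂_k / im ∂_{k+1}, so:

  H_2: rank ker ∂_2 − rank ∂_3 = (4 − 4) − 0 = 0, and there is no ∂_3, so H_2 = 0.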